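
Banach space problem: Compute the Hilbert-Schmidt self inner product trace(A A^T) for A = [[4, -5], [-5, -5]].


trace(A * A^T) = sum of squares of all entries
= 4^2 + (-5)^2 + (-5)^2 + (-5)^2
= 16 + 25 + 25 + 25
= 91

91


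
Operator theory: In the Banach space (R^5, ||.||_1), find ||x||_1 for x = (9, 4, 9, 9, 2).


The l^1 norm equals the sum of absolute values of all components.
||x||_1 = 9 + 4 + 9 + 9 + 2
= 33

33.0000


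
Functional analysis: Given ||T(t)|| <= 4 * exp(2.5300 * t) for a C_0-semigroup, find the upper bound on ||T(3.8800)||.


||T(3.8800)|| <= 4 * exp(2.5300 * 3.8800)
= 4 * exp(9.8164)
= 4 * 18331.9368
= 73327.7473

73327.7473


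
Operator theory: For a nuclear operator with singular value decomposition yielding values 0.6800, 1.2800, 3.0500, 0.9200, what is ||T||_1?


The nuclear norm is the sum of all singular values.
||T||_1 = 0.6800 + 1.2800 + 3.0500 + 0.9200
= 5.9300

5.9300


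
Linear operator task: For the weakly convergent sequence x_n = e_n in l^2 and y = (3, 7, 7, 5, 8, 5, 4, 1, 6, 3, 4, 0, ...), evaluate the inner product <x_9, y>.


x_9 = e_9 is the standard basis vector with 1 in position 9.
<x_9, y> = y_9 = 6
As n -> infinity, <x_n, y> -> 0, confirming weak convergence of (x_n) to 0.

6


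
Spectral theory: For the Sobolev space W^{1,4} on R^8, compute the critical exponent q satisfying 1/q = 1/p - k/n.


Using the Sobolev embedding formula: 1/q = 1/p - k/n
1/q = 1/4 - 1/8 = 1/8
q = 1/(1/8) = 8

8.0000


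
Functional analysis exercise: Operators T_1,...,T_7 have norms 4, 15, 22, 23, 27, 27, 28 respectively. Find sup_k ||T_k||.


By the Uniform Boundedness Principle, the supremum of norms is finite.
sup_k ||T_k|| = max(4, 15, 22, 23, 27, 27, 28) = 28

28


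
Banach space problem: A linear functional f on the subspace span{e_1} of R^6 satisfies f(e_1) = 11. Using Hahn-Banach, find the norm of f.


The norm of f is given by ||f|| = sup_{||x||=1} |f(x)|.
On span{e_1}, ||e_1|| = 1, so ||f|| = |f(e_1)| / ||e_1||
= |11| / 1 = 11.0000

11.0000


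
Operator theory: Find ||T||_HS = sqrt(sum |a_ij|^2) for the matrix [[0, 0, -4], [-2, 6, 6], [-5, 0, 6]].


The Hilbert-Schmidt norm is sqrt(sum of squares of all entries).
Sum of squares = 0^2 + 0^2 + (-4)^2 + (-2)^2 + 6^2 + 6^2 + (-5)^2 + 0^2 + 6^2
= 0 + 0 + 16 + 4 + 36 + 36 + 25 + 0 + 36 = 153
||T||_HS = sqrt(153) = 12.3693

12.3693


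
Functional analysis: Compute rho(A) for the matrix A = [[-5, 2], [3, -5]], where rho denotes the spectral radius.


For a 2x2 matrix, eigenvalues satisfy lambda^2 - (trace)*lambda + det = 0
trace = -5 + -5 = -10
det = -5*-5 - 2*3 = 19
discriminant = (-10)^2 - 4*(19) = 24
spectral radius = max |eigenvalue| = 7.4495

7.4495


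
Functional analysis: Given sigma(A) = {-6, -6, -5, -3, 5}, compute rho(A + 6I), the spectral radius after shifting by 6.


Spectrum of A + 6I = {0, 0, 1, 3, 11}
Spectral radius = max |lambda| over the shifted spectrum
= max(0, 0, 1, 3, 11) = 11

11


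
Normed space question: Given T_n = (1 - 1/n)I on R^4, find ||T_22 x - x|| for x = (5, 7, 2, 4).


T_22 x - x = (1 - 1/22)x - x = -x/22
||x|| = sqrt(94) = 9.6954
||T_22 x - x|| = ||x||/22 = 9.6954/22 = 0.4407

0.4407


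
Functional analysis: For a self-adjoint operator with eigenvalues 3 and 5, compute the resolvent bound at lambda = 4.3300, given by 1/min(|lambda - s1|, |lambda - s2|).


dist(4.3300, {3, 5}) = min(|4.3300 - 3|, |4.3300 - 5|)
= min(1.3300, 0.6700) = 0.6700
Resolvent bound = 1/0.6700 = 1.4925

1.4925


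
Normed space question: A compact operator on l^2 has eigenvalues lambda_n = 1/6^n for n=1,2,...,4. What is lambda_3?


The eigenvalue formula gives lambda_3 = 1/6^3
= 1/216
= 0.0046

0.0046


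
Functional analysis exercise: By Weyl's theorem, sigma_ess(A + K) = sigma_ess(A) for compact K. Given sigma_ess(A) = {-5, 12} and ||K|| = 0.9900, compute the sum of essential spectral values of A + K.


By Weyl's theorem, the essential spectrum is invariant under compact perturbations.
sigma_ess(A + K) = sigma_ess(A) = {-5, 12}
Sum = -5 + 12 = 7

7


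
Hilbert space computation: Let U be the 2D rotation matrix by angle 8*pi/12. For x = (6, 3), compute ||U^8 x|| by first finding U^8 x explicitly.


U is a rotation by theta = 8*pi/12
U^8 = rotation by 8*theta = 64*pi/12 = 16*pi/12 (mod 2*pi)
cos(16*pi/12) = -0.5000, sin(16*pi/12) = -0.8660
U^8 x = (-0.5000 * 6 - -0.8660 * 3, -0.8660 * 6 + -0.5000 * 3)
= (-0.4019, -6.6962)
||U^8 x|| = sqrt((-0.4019)^2 + (-6.6962)^2) = sqrt(45.0000) = 6.7082

6.7082


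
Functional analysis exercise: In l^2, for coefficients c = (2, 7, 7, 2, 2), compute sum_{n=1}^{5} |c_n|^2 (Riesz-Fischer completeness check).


sum |c_n|^2 = 2^2 + 7^2 + 7^2 + 2^2 + 2^2
= 4 + 49 + 49 + 4 + 4
= 110

110


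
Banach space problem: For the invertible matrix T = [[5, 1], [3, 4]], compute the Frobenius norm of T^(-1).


det(T) = 5*4 - 1*3 = 17
T^(-1) = (1/17) * [[4, -1], [-3, 5]] = [[0.2353, -0.0588], [-0.1765, 0.2941]]
||T^(-1)||_F^2 = 0.2353^2 + (-0.0588)^2 + (-0.1765)^2 + 0.2941^2 = 0.1765
||T^(-1)||_F = sqrt(0.1765) = 0.4201

0.4201


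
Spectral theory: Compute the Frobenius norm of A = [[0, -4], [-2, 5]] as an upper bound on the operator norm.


||A||_F^2 = sum a_ij^2
= 0^2 + (-4)^2 + (-2)^2 + 5^2
= 0 + 16 + 4 + 25 = 45
||A||_F = sqrt(45) = 6.7082

6.7082


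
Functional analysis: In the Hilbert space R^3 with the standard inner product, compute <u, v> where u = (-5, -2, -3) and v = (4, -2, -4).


Computing the standard inner product <u, v> = sum u_i * v_i
= -5*4 + -2*-2 + -3*-4
= -20 + 4 + 12
= -4

-4


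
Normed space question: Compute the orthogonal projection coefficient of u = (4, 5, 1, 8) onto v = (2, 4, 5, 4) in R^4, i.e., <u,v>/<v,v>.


Computing <u,v> = 4*2 + 5*4 + 1*5 + 8*4 = 65
Computing <v,v> = 2^2 + 4^2 + 5^2 + 4^2 = 61
Projection coefficient = 65/61 = 1.0656

1.0656


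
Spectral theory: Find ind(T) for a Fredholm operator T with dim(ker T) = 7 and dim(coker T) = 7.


The Fredholm index is defined as ind(T) = dim(ker T) - dim(coker T)
= 7 - 7
= 0

0


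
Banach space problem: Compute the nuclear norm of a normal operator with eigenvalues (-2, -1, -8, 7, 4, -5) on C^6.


For a normal operator, singular values equal |eigenvalues|.
Trace norm = sum |lambda_i| = 2 + 1 + 8 + 7 + 4 + 5
= 27

27


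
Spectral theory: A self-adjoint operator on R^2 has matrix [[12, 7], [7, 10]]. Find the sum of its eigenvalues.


For a self-adjoint (symmetric) matrix, the eigenvalues are real.
The sum of eigenvalues equals the trace of the matrix.
trace = 12 + 10 = 22

22


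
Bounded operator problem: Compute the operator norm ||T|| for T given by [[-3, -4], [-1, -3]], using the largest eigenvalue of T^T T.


A^T A = [[10, 15], [15, 25]]
trace(A^T A) = 35, det(A^T A) = 25
discriminant = 35^2 - 4*25 = 1125
Largest eigenvalue of A^T A = (trace + sqrt(disc))/2 = 34.2705
||T|| = sqrt(34.2705) = 5.8541

5.8541


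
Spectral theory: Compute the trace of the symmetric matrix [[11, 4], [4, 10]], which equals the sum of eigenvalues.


For a self-adjoint (symmetric) matrix, the eigenvalues are real.
The sum of eigenvalues equals the trace of the matrix.
trace = 11 + 10 = 21

21


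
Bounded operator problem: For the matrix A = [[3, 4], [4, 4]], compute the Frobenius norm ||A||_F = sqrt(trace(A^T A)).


||A||_F^2 = sum a_ij^2
= 3^2 + 4^2 + 4^2 + 4^2
= 9 + 16 + 16 + 16 = 57
||A||_F = sqrt(57) = 7.5498

7.5498


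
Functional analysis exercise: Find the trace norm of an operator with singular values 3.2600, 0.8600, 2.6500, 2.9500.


The nuclear norm is the sum of all singular values.
||T||_1 = 3.2600 + 0.8600 + 2.6500 + 2.9500
= 9.7200

9.7200


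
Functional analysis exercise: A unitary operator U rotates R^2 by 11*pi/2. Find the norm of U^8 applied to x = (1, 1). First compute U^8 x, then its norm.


U is a rotation by theta = 11*pi/2
U^8 = rotation by 8*theta = 88*pi/2 = 0*pi/2 (mod 2*pi)
cos(0*pi/2) = 1.0000, sin(0*pi/2) = 0.0000
U^8 x = (1.0000 * 1 - 0.0000 * 1, 0.0000 * 1 + 1.0000 * 1)
= (1.0000, 1.0000)
||U^8 x|| = sqrt(1.0000^2 + 1.0000^2) = sqrt(2.0000) = 1.4142

1.4142


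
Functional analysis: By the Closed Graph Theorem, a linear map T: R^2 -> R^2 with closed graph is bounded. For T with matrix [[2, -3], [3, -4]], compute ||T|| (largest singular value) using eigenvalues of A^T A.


A^T A = [[13, -18], [-18, 25]]
trace(A^T A) = 38, det(A^T A) = 1
discriminant = 38^2 - 4*1 = 1440
Largest eigenvalue of A^T A = (trace + sqrt(disc))/2 = 37.9737
||T|| = sqrt(37.9737) = 6.1623

6.1623


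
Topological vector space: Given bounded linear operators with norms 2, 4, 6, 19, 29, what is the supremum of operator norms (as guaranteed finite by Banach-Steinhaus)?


By the Uniform Boundedness Principle, the supremum of norms is finite.
sup_k ||T_k|| = max(2, 4, 6, 19, 29) = 29

29


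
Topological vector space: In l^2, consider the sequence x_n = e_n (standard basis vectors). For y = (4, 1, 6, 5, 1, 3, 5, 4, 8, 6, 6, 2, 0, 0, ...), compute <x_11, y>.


x_11 = e_11 is the standard basis vector with 1 in position 11.
<x_11, y> = y_11 = 6
As n -> infinity, <x_n, y> -> 0, confirming weak convergence of (x_n) to 0.

6


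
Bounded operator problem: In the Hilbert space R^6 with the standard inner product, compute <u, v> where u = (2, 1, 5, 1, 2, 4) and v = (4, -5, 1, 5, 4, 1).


Computing the standard inner product <u, v> = sum u_i * v_i
= 2*4 + 1*-5 + 5*1 + 1*5 + 2*4 + 4*1
= 8 + -5 + 5 + 5 + 8 + 4
= 25

25


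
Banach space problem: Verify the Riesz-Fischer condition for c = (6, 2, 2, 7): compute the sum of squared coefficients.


sum |c_n|^2 = 6^2 + 2^2 + 2^2 + 7^2
= 36 + 4 + 4 + 49
= 93

93


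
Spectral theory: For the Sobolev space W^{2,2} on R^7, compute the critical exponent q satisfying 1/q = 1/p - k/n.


Using the Sobolev embedding formula: 1/q = 1/p - k/n
1/q = 1/2 - 2/7 = 3/14
q = 1/(3/14) = 14/3 = 4.6667

4.6667


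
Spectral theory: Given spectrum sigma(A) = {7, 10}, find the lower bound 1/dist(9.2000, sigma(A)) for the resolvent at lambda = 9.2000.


dist(9.2000, {7, 10}) = min(|9.2000 - 7|, |9.2000 - 10|)
= min(2.2000, 0.8000) = 0.8000
Resolvent bound = 1/0.8000 = 1.2500

1.2500


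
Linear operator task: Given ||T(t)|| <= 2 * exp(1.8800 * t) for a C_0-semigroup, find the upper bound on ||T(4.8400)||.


||T(4.8400)|| <= 2 * exp(1.8800 * 4.8400)
= 2 * exp(9.0992)
= 2 * 8948.1313
= 17896.2627

17896.2627


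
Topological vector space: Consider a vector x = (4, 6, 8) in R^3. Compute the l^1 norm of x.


The l^1 norm equals the sum of absolute values of all components.
||x||_1 = 4 + 6 + 8
= 18

18.0000


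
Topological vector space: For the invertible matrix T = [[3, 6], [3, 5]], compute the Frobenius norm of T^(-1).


det(T) = 3*5 - 6*3 = -3
T^(-1) = (1/-3) * [[5, -6], [-3, 3]] = [[-1.6667, 2.0000], [1.0000, -1.0000]]
||T^(-1)||_F^2 = (-1.6667)^2 + 2.0000^2 + 1.0000^2 + (-1.0000)^2 = 8.7778
||T^(-1)||_F = sqrt(8.7778) = 2.9627

2.9627


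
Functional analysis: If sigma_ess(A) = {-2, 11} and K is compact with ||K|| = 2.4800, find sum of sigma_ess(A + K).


By Weyl's theorem, the essential spectrum is invariant under compact perturbations.
sigma_ess(A + K) = sigma_ess(A) = {-2, 11}
Sum = -2 + 11 = 9

9


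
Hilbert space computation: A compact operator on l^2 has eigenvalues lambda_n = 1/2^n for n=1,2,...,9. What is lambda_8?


The eigenvalue formula gives lambda_8 = 1/2^8
= 1/256
= 0.0039

0.0039


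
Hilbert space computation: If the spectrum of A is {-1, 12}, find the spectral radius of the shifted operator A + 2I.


Spectrum of A + 2I = {1, 14}
Spectral radius = max |lambda| over the shifted spectrum
= max(1, 14) = 14

14


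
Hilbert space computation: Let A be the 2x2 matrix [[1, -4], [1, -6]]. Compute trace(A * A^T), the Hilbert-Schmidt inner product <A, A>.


trace(A * A^T) = sum of squares of all entries
= 1^2 + (-4)^2 + 1^2 + (-6)^2
= 1 + 16 + 1 + 36
= 54

54


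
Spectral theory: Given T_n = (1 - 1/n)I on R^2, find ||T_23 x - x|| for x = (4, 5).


T_23 x - x = (1 - 1/23)x - x = -x/23
||x|| = sqrt(41) = 6.4031
||T_23 x - x|| = ||x||/23 = 6.4031/23 = 0.2784

0.2784


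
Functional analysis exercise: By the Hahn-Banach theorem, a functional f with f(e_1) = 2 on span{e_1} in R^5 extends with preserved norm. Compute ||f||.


The norm of f is given by ||f|| = sup_{||x||=1} |f(x)|.
On span{e_1}, ||e_1|| = 1, so ||f|| = |f(e_1)| / ||e_1||
= |2| / 1 = 2.0000

2.0000


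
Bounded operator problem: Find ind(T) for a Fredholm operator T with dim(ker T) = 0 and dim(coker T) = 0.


The Fredholm index is defined as ind(T) = dim(ker T) - dim(coker T)
= 0 - 0
= 0

0


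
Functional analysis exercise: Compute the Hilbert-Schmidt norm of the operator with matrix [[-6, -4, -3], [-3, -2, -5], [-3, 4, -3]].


The Hilbert-Schmidt norm is sqrt(sum of squares of all entries).
Sum of squares = (-6)^2 + (-4)^2 + (-3)^2 + (-3)^2 + (-2)^2 + (-5)^2 + (-3)^2 + 4^2 + (-3)^2
= 36 + 16 + 9 + 9 + 4 + 25 + 9 + 16 + 9 = 133
||T||_HS = sqrt(133) = 11.5326

11.5326


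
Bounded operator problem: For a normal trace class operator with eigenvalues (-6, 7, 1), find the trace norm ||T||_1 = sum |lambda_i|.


For a normal operator, singular values equal |eigenvalues|.
Trace norm = sum |lambda_i| = 6 + 7 + 1
= 14

14


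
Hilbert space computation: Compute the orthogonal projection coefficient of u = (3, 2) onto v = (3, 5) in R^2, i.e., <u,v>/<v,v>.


Computing <u,v> = 3*3 + 2*5 = 19
Computing <v,v> = 3^2 + 5^2 = 34
Projection coefficient = 19/34 = 0.5588

0.5588


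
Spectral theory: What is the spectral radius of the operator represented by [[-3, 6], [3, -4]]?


For a 2x2 matrix, eigenvalues satisfy lambda^2 - (trace)*lambda + det = 0
trace = -3 + -4 = -7
det = -3*-4 - 6*3 = -6
discriminant = (-7)^2 - 4*(-6) = 73
spectral radius = max |eigenvalue| = 7.7720

7.7720


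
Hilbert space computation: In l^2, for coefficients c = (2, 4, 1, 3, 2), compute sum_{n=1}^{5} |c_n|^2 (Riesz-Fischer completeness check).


sum |c_n|^2 = 2^2 + 4^2 + 1^2 + 3^2 + 2^2
= 4 + 16 + 1 + 9 + 4
= 34

34


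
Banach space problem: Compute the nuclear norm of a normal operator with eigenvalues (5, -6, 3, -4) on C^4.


For a normal operator, singular values equal |eigenvalues|.
Trace norm = sum |lambda_i| = 5 + 6 + 3 + 4
= 18

18


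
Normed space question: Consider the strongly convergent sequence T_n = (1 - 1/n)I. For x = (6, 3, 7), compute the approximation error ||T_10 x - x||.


T_10 x - x = (1 - 1/10)x - x = -x/10
||x|| = sqrt(94) = 9.6954
||T_10 x - x|| = ||x||/10 = 9.6954/10 = 0.9695

0.9695


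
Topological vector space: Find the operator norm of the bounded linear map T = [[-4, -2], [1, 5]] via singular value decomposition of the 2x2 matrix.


A^T A = [[17, 13], [13, 29]]
trace(A^T A) = 46, det(A^T A) = 324
discriminant = 46^2 - 4*324 = 820
Largest eigenvalue of A^T A = (trace + sqrt(disc))/2 = 37.3178
||T|| = sqrt(37.3178) = 6.1088

6.1088


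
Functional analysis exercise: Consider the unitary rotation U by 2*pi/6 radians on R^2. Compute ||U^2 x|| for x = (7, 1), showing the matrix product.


U is a rotation by theta = 2*pi/6
U^2 = rotation by 2*theta = 4*pi/6
cos(4*pi/6) = -0.5000, sin(4*pi/6) = 0.8660
U^2 x = (-0.5000 * 7 - 0.8660 * 1, 0.8660 * 7 + -0.5000 * 1)
= (-4.3660, 5.5622)
||U^2 x|| = sqrt((-4.3660)^2 + 5.5622^2) = sqrt(50.0000) = 7.0711

7.0711


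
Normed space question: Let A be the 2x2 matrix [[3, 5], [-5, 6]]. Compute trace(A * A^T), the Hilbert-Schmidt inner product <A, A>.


trace(A * A^T) = sum of squares of all entries
= 3^2 + 5^2 + (-5)^2 + 6^2
= 9 + 25 + 25 + 36
= 95

95


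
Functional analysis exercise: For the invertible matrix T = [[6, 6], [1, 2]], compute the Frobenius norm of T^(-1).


det(T) = 6*2 - 6*1 = 6
T^(-1) = (1/6) * [[2, -6], [-1, 6]] = [[0.3333, -1.0000], [-0.1667, 1.0000]]
||T^(-1)||_F^2 = 0.3333^2 + (-1.0000)^2 + (-0.1667)^2 + 1.0000^2 = 2.1389
||T^(-1)||_F = sqrt(2.1389) = 1.4625

1.4625


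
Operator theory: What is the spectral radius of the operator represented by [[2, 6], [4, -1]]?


For a 2x2 matrix, eigenvalues satisfy lambda^2 - (trace)*lambda + det = 0
trace = 2 + -1 = 1
det = 2*-1 - 6*4 = -26
discriminant = 1^2 - 4*(-26) = 105
spectral radius = max |eigenvalue| = 5.6235

5.6235


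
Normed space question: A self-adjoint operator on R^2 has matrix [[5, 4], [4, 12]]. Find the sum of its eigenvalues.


For a self-adjoint (symmetric) matrix, the eigenvalues are real.
The sum of eigenvalues equals the trace of the matrix.
trace = 5 + 12 = 17

17


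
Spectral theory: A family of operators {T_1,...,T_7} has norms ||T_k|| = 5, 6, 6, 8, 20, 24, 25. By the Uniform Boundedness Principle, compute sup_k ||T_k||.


By the Uniform Boundedness Principle, the supremum of norms is finite.
sup_k ||T_k|| = max(5, 6, 6, 8, 20, 24, 25) = 25

25


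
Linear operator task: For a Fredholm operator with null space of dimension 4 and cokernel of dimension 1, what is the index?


The Fredholm index is defined as ind(T) = dim(ker T) - dim(coker T)
= 4 - 1
= 3

3


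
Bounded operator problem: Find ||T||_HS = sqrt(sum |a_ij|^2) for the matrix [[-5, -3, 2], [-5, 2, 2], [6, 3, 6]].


The Hilbert-Schmidt norm is sqrt(sum of squares of all entries).
Sum of squares = (-5)^2 + (-3)^2 + 2^2 + (-5)^2 + 2^2 + 2^2 + 6^2 + 3^2 + 6^2
= 25 + 9 + 4 + 25 + 4 + 4 + 36 + 9 + 36 = 152
||T||_HS = sqrt(152) = 12.3288

12.3288


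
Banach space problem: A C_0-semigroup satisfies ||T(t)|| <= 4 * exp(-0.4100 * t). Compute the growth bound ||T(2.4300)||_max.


||T(2.4300)|| <= 4 * exp(-0.4100 * 2.4300)
= 4 * exp(-0.9963)
= 4 * 0.3692
= 1.4770

1.4770


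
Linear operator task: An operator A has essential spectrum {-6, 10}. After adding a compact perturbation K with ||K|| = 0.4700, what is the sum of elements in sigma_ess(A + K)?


By Weyl's theorem, the essential spectrum is invariant under compact perturbations.
sigma_ess(A + K) = sigma_ess(A) = {-6, 10}
Sum = -6 + 10 = 4

4


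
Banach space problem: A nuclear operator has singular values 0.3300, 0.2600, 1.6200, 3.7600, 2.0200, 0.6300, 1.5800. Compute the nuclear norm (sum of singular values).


The nuclear norm is the sum of all singular values.
||T||_1 = 0.3300 + 0.2600 + 1.6200 + 3.7600 + 2.0200 + 0.6300 + 1.5800
= 10.2000

10.2000


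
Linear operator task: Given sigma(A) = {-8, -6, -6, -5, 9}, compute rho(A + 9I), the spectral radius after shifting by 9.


Spectrum of A + 9I = {1, 3, 3, 4, 18}
Spectral radius = max |lambda| over the shifted spectrum
= max(1, 3, 3, 4, 18) = 18

18


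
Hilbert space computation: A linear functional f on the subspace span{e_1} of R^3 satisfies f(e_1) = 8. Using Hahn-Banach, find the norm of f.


The norm of f is given by ||f|| = sup_{||x||=1} |f(x)|.
On span{e_1}, ||e_1|| = 1, so ||f|| = |f(e_1)| / ||e_1||
= |8| / 1 = 8.0000

8.0000


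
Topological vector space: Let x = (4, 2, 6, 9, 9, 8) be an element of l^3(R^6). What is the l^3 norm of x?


The l^3 norm = (sum |x_i|^3)^(1/3)
Sum of 3th powers = 64 + 8 + 216 + 729 + 729 + 512 = 2258
||x||_3 = (2258)^(1/3) = 13.1192

13.1192


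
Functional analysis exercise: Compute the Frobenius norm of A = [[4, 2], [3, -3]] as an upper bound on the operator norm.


||A||_F^2 = sum a_ij^2
= 4^2 + 2^2 + 3^2 + (-3)^2
= 16 + 4 + 9 + 9 = 38
||A||_F = sqrt(38) = 6.1644

6.1644


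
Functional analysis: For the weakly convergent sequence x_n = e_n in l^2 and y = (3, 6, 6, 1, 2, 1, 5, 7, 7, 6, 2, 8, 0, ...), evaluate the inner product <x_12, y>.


x_12 = e_12 is the standard basis vector with 1 in position 12.
<x_12, y> = y_12 = 8
As n -> infinity, <x_n, y> -> 0, confirming weak convergence of (x_n) to 0.

8


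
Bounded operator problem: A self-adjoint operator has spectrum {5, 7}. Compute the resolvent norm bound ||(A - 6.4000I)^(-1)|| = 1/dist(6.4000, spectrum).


dist(6.4000, {5, 7}) = min(|6.4000 - 5|, |6.4000 - 7|)
= min(1.4000, 0.6000) = 0.6000
Resolvent bound = 1/0.6000 = 1.6667

1.6667


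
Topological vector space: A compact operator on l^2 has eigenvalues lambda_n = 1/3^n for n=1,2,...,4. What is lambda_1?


The eigenvalue formula gives lambda_1 = 1/3^1
= 1/3
= 0.3333

0.3333


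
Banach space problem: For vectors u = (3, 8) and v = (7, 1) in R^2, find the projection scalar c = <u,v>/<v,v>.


Computing <u,v> = 3*7 + 8*1 = 29
Computing <v,v> = 7^2 + 1^2 = 50
Projection coefficient = 29/50 = 0.5800

0.5800


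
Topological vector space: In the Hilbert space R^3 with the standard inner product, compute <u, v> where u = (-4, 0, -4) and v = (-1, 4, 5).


Computing the standard inner product <u, v> = sum u_i * v_i
= -4*-1 + 0*4 + -4*5
= 4 + 0 + -20
= -16

-16


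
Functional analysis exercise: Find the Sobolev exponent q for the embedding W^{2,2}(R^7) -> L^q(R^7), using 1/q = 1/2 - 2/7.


Using the Sobolev embedding formula: 1/q = 1/p - k/n
1/q = 1/2 - 2/7 = 3/14
q = 1/(3/14) = 14/3 = 4.6667

4.6667


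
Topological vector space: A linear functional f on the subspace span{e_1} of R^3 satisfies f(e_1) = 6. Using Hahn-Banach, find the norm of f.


The norm of f is given by ||f|| = sup_{||x||=1} |f(x)|.
On span{e_1}, ||e_1|| = 1, so ||f|| = |f(e_1)| / ||e_1||
= |6| / 1 = 6.0000

6.0000


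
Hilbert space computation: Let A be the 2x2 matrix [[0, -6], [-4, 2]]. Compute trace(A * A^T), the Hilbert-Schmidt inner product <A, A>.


trace(A * A^T) = sum of squares of all entries
= 0^2 + (-6)^2 + (-4)^2 + 2^2
= 0 + 36 + 16 + 4
= 56

56


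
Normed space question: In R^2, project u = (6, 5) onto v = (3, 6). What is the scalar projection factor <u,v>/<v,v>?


Computing <u,v> = 6*3 + 5*6 = 48
Computing <v,v> = 3^2 + 6^2 = 45
Projection coefficient = 48/45 = 1.0667

1.0667


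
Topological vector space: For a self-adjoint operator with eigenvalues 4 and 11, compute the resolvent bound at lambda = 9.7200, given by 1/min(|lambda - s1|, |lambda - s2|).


dist(9.7200, {4, 11}) = min(|9.7200 - 4|, |9.7200 - 11|)
= min(5.7200, 1.2800) = 1.2800
Resolvent bound = 1/1.2800 = 0.7813

0.7813


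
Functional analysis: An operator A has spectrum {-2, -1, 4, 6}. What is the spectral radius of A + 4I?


Spectrum of A + 4I = {2, 3, 8, 10}
Spectral radius = max |lambda| over the shifted spectrum
= max(2, 3, 8, 10) = 10

10


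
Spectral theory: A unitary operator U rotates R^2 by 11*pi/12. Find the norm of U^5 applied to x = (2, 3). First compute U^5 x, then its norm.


U is a rotation by theta = 11*pi/12
U^5 = rotation by 5*theta = 55*pi/12 = 7*pi/12 (mod 2*pi)
cos(7*pi/12) = -0.2588, sin(7*pi/12) = 0.9659
U^5 x = (-0.2588 * 2 - 0.9659 * 3, 0.9659 * 2 + -0.2588 * 3)
= (-3.4154, 1.1554)
||U^5 x|| = sqrt((-3.4154)^2 + 1.1554^2) = sqrt(13.0000) = 3.6056

3.6056


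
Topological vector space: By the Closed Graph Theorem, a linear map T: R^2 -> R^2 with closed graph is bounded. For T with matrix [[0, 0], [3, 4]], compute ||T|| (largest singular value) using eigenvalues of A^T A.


A^T A = [[9, 12], [12, 16]]
trace(A^T A) = 25, det(A^T A) = 0
discriminant = 25^2 - 4*0 = 625
Largest eigenvalue of A^T A = (trace + sqrt(disc))/2 = 25.0000
||T|| = sqrt(25.0000) = 5.0000

5.0000


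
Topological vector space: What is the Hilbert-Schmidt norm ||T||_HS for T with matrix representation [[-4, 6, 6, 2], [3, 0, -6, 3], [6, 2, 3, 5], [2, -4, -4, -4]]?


The Hilbert-Schmidt norm is sqrt(sum of squares of all entries).
Sum of squares = (-4)^2 + 6^2 + 6^2 + 2^2 + 3^2 + 0^2 + (-6)^2 + 3^2 + 6^2 + 2^2 + 3^2 + 5^2 + 2^2 + (-4)^2 + (-4)^2 + (-4)^2
= 16 + 36 + 36 + 4 + 9 + 0 + 36 + 9 + 36 + 4 + 9 + 25 + 4 + 16 + 16 + 16 = 272
||T||_HS = sqrt(272) = 16.4924

16.4924


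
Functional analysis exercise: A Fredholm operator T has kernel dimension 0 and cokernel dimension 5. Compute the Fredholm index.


The Fredholm index is defined as ind(T) = dim(ker T) - dim(coker T)
= 0 - 5
= -5

-5


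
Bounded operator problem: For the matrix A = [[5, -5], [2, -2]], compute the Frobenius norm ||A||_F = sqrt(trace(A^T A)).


||A||_F^2 = sum a_ij^2
= 5^2 + (-5)^2 + 2^2 + (-2)^2
= 25 + 25 + 4 + 4 = 58
||A||_F = sqrt(58) = 7.6158

7.6158


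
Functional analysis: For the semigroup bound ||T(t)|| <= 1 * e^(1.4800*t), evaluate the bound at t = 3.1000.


||T(3.1000)|| <= 1 * exp(1.4800 * 3.1000)
= 1 * exp(4.5880)
= 1 * 98.2976
= 98.2976

98.2976


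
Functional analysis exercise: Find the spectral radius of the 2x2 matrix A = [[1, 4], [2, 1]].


For a 2x2 matrix, eigenvalues satisfy lambda^2 - (trace)*lambda + det = 0
trace = 1 + 1 = 2
det = 1*1 - 4*2 = -7
discriminant = 2^2 - 4*(-7) = 32
spectral radius = max |eigenvalue| = 3.8284

3.8284


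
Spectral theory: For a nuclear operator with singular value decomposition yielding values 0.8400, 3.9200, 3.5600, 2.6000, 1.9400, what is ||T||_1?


The nuclear norm is the sum of all singular values.
||T||_1 = 0.8400 + 3.9200 + 3.5600 + 2.6000 + 1.9400
= 12.8600

12.8600


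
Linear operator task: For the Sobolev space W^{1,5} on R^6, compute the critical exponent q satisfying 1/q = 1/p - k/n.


Using the Sobolev embedding formula: 1/q = 1/p - k/n
1/q = 1/5 - 1/6 = 1/30
q = 1/(1/30) = 30

30.0000


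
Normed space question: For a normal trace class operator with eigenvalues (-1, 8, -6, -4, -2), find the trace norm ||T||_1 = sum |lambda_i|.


For a normal operator, singular values equal |eigenvalues|.
Trace norm = sum |lambda_i| = 1 + 8 + 6 + 4 + 2
= 21

21


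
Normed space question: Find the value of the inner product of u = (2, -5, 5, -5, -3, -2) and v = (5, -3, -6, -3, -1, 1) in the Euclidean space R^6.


Computing the standard inner product <u, v> = sum u_i * v_i
= 2*5 + -5*-3 + 5*-6 + -5*-3 + -3*-1 + -2*1
= 10 + 15 + -30 + 15 + 3 + -2
= 11

11


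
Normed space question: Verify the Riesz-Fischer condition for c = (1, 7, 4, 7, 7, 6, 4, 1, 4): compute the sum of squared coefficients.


sum |c_n|^2 = 1^2 + 7^2 + 4^2 + 7^2 + 7^2 + 6^2 + 4^2 + 1^2 + 4^2
= 1 + 49 + 16 + 49 + 49 + 36 + 16 + 1 + 16
= 233

233


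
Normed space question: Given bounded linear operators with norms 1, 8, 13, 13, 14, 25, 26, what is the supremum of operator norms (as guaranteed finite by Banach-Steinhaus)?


By the Uniform Boundedness Principle, the supremum of norms is finite.
sup_k ||T_k|| = max(1, 8, 13, 13, 14, 25, 26) = 26

26


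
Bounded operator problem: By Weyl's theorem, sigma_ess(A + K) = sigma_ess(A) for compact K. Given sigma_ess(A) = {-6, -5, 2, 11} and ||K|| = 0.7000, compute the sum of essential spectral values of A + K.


By Weyl's theorem, the essential spectrum is invariant under compact perturbations.
sigma_ess(A + K) = sigma_ess(A) = {-6, -5, 2, 11}
Sum = -6 + -5 + 2 + 11 = 2

2


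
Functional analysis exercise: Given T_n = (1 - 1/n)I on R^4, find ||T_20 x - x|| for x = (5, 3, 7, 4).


T_20 x - x = (1 - 1/20)x - x = -x/20
||x|| = sqrt(99) = 9.9499
||T_20 x - x|| = ||x||/20 = 9.9499/20 = 0.4975

0.4975


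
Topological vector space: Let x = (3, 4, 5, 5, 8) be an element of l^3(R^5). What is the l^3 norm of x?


The l^3 norm = (sum |x_i|^3)^(1/3)
Sum of 3th powers = 27 + 64 + 125 + 125 + 512 = 853
||x||_3 = (853)^(1/3) = 9.4838

9.4838


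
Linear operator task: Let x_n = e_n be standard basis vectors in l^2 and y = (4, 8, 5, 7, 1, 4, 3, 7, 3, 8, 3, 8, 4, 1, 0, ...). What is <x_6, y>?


x_6 = e_6 is the standard basis vector with 1 in position 6.
<x_6, y> = y_6 = 4
As n -> infinity, <x_n, y> -> 0, confirming weak convergence of (x_n) to 0.

4


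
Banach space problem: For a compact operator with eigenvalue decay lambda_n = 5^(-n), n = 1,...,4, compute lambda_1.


The eigenvalue formula gives lambda_1 = 1/5^1
= 1/5
= 0.2000

0.2000


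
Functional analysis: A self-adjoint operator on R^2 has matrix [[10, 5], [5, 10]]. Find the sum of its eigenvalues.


For a self-adjoint (symmetric) matrix, the eigenvalues are real.
The sum of eigenvalues equals the trace of the matrix.
trace = 10 + 10 = 20

20


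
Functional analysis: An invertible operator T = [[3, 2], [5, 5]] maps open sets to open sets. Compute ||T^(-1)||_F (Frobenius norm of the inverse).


det(T) = 3*5 - 2*5 = 5
T^(-1) = (1/5) * [[5, -2], [-5, 3]] = [[1.0000, -0.4000], [-1.0000, 0.6000]]
||T^(-1)||_F^2 = 1.0000^2 + (-0.4000)^2 + (-1.0000)^2 + 0.6000^2 = 2.5200
||T^(-1)||_F = sqrt(2.5200) = 1.5875

1.5875


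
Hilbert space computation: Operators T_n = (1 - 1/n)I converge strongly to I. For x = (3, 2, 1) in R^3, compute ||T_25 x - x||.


T_25 x - x = (1 - 1/25)x - x = -x/25
||x|| = sqrt(14) = 3.7417
||T_25 x - x|| = ||x||/25 = 3.7417/25 = 0.1497

0.1497


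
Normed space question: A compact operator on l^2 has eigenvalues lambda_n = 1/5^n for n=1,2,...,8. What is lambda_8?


The eigenvalue formula gives lambda_8 = 1/5^8
= 1/390625
= 2.5600e-06

2.5600e-06


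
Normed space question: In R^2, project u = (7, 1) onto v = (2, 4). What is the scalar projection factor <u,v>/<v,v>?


Computing <u,v> = 7*2 + 1*4 = 18
Computing <v,v> = 2^2 + 4^2 = 20
Projection coefficient = 18/20 = 0.9000

0.9000


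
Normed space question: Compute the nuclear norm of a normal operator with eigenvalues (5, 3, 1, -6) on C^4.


For a normal operator, singular values equal |eigenvalues|.
Trace norm = sum |lambda_i| = 5 + 3 + 1 + 6
= 15

15


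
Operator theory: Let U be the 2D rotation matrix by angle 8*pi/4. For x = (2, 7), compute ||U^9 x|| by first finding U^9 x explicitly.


U is a rotation by theta = 8*pi/4
U^9 = rotation by 9*theta = 72*pi/4 = 0*pi/4 (mod 2*pi)
cos(0*pi/4) = 1.0000, sin(0*pi/4) = 0.0000
U^9 x = (1.0000 * 2 - 0.0000 * 7, 0.0000 * 2 + 1.0000 * 7)
= (2.0000, 7.0000)
||U^9 x|| = sqrt(2.0000^2 + 7.0000^2) = sqrt(53.0000) = 7.2801

7.2801


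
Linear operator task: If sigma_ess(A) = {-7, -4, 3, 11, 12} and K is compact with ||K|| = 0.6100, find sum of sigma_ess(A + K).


By Weyl's theorem, the essential spectrum is invariant under compact perturbations.
sigma_ess(A + K) = sigma_ess(A) = {-7, -4, 3, 11, 12}
Sum = -7 + -4 + 3 + 11 + 12 = 15

15


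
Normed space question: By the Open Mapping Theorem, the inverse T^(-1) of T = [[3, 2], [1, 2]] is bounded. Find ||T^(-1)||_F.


det(T) = 3*2 - 2*1 = 4
T^(-1) = (1/4) * [[2, -2], [-1, 3]] = [[0.5000, -0.5000], [-0.2500, 0.7500]]
||T^(-1)||_F^2 = 0.5000^2 + (-0.5000)^2 + (-0.2500)^2 + 0.7500^2 = 1.1250
||T^(-1)||_F = sqrt(1.1250) = 1.0607

1.0607


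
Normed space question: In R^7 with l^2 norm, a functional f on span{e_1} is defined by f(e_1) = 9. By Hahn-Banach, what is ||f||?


The norm of f is given by ||f|| = sup_{||x||=1} |f(x)|.
On span{e_1}, ||e_1|| = 1, so ||f|| = |f(e_1)| / ||e_1||
= |9| / 1 = 9.0000

9.0000


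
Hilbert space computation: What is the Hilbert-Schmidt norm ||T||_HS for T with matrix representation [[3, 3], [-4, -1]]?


The Hilbert-Schmidt norm is sqrt(sum of squares of all entries).
Sum of squares = 3^2 + 3^2 + (-4)^2 + (-1)^2
= 9 + 9 + 16 + 1 = 35
||T||_HS = sqrt(35) = 5.9161

5.9161


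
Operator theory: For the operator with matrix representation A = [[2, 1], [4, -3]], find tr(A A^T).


trace(A * A^T) = sum of squares of all entries
= 2^2 + 1^2 + 4^2 + (-3)^2
= 4 + 1 + 16 + 9
= 30

30


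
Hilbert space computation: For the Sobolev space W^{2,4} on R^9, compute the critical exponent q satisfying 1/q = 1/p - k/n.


Using the Sobolev embedding formula: 1/q = 1/p - k/n
1/q = 1/4 - 2/9 = 1/36
q = 1/(1/36) = 36

36.0000


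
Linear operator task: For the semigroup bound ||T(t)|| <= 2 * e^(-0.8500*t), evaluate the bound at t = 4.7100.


||T(4.7100)|| <= 2 * exp(-0.8500 * 4.7100)
= 2 * exp(-4.0035)
= 2 * 0.0183
= 0.0365

0.0365


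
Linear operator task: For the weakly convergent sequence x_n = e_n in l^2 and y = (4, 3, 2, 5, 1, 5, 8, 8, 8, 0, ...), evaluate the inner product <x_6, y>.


x_6 = e_6 is the standard basis vector with 1 in position 6.
<x_6, y> = y_6 = 5
As n -> infinity, <x_n, y> -> 0, confirming weak convergence of (x_n) to 0.

5


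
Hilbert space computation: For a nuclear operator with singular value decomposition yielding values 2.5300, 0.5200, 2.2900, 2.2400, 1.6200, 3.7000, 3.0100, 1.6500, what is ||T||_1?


The nuclear norm is the sum of all singular values.
||T||_1 = 2.5300 + 0.5200 + 2.2900 + 2.2400 + 1.6200 + 3.7000 + 3.0100 + 1.6500
= 17.5600

17.5600


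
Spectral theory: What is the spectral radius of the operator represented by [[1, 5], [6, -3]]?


For a 2x2 matrix, eigenvalues satisfy lambda^2 - (trace)*lambda + det = 0
trace = 1 + -3 = -2
det = 1*-3 - 5*6 = -33
discriminant = (-2)^2 - 4*(-33) = 136
spectral radius = max |eigenvalue| = 6.8310

6.8310


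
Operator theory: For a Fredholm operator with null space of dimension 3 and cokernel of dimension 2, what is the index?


The Fredholm index is defined as ind(T) = dim(ker T) - dim(coker T)
= 3 - 2
= 1

1


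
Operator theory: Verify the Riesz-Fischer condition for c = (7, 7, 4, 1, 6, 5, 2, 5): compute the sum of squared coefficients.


sum |c_n|^2 = 7^2 + 7^2 + 4^2 + 1^2 + 6^2 + 5^2 + 2^2 + 5^2
= 49 + 49 + 16 + 1 + 36 + 25 + 4 + 25
= 205

205


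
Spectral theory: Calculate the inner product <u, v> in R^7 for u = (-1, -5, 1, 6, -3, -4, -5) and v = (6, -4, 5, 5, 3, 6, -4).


Computing the standard inner product <u, v> = sum u_i * v_i
= -1*6 + -5*-4 + 1*5 + 6*5 + -3*3 + -4*6 + -5*-4
= -6 + 20 + 5 + 30 + -9 + -24 + 20
= 36

36


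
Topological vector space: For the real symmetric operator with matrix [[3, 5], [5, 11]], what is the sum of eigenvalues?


For a self-adjoint (symmetric) matrix, the eigenvalues are real.
The sum of eigenvalues equals the trace of the matrix.
trace = 3 + 11 = 14

14


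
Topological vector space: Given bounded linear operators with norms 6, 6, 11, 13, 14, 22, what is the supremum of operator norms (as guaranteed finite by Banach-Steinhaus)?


By the Uniform Boundedness Principle, the supremum of norms is finite.
sup_k ||T_k|| = max(6, 6, 11, 13, 14, 22) = 22

22


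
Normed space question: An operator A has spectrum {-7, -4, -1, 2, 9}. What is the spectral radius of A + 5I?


Spectrum of A + 5I = {-2, 1, 4, 7, 14}
Spectral radius = max |lambda| over the shifted spectrum
= max(2, 1, 4, 7, 14) = 14

14


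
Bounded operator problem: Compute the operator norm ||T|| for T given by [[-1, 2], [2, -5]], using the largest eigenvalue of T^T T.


A^T A = [[5, -12], [-12, 29]]
trace(A^T A) = 34, det(A^T A) = 1
discriminant = 34^2 - 4*1 = 1152
Largest eigenvalue of A^T A = (trace + sqrt(disc))/2 = 33.9706
||T|| = sqrt(33.9706) = 5.8284

5.8284


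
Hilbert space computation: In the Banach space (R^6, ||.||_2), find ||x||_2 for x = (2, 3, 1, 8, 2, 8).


The l^2 norm = (sum |x_i|^2)^(1/2)
Sum of 2th powers = 4 + 9 + 1 + 64 + 4 + 64 = 146
||x||_2 = (146)^(1/2) = 12.0830

12.0830


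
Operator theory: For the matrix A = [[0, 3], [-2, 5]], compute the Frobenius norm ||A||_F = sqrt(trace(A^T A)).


||A||_F^2 = sum a_ij^2
= 0^2 + 3^2 + (-2)^2 + 5^2
= 0 + 9 + 4 + 25 = 38
||A||_F = sqrt(38) = 6.1644

6.1644


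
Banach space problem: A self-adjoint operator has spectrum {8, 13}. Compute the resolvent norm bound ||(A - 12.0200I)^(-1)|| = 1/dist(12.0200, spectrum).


dist(12.0200, {8, 13}) = min(|12.0200 - 8|, |12.0200 - 13|)
= min(4.0200, 0.9800) = 0.9800
Resolvent bound = 1/0.9800 = 1.0204

1.0204


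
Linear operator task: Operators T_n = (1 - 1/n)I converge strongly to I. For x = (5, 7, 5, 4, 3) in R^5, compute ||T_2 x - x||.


T_2 x - x = (1 - 1/2)x - x = -x/2
||x|| = sqrt(124) = 11.1355
||T_2 x - x|| = ||x||/2 = 11.1355/2 = 5.5678

5.5678


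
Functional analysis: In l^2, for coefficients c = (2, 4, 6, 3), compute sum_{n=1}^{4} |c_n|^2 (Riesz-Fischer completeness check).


sum |c_n|^2 = 2^2 + 4^2 + 6^2 + 3^2
= 4 + 16 + 36 + 9
= 65

65


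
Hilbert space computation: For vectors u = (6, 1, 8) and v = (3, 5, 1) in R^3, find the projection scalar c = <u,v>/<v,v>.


Computing <u,v> = 6*3 + 1*5 + 8*1 = 31
Computing <v,v> = 3^2 + 5^2 + 1^2 = 35
Projection coefficient = 31/35 = 0.8857

0.8857


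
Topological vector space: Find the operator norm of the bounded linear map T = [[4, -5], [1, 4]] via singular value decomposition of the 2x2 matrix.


A^T A = [[17, -16], [-16, 41]]
trace(A^T A) = 58, det(A^T A) = 441
discriminant = 58^2 - 4*441 = 1600
Largest eigenvalue of A^T A = (trace + sqrt(disc))/2 = 49.0000
||T|| = sqrt(49.0000) = 7.0000

7.0000


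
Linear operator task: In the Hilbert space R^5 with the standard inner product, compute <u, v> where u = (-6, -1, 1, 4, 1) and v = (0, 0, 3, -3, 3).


Computing the standard inner product <u, v> = sum u_i * v_i
= -6*0 + -1*0 + 1*3 + 4*-3 + 1*3
= 0 + 0 + 3 + -12 + 3
= -6

-6


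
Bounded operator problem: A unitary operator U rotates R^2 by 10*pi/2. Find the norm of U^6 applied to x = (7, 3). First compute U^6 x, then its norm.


U is a rotation by theta = 10*pi/2
U^6 = rotation by 6*theta = 60*pi/2 = 0*pi/2 (mod 2*pi)
cos(0*pi/2) = 1.0000, sin(0*pi/2) = 0.0000
U^6 x = (1.0000 * 7 - 0.0000 * 3, 0.0000 * 7 + 1.0000 * 3)
= (7.0000, 3.0000)
||U^6 x|| = sqrt(7.0000^2 + 3.0000^2) = sqrt(58.0000) = 7.6158

7.6158


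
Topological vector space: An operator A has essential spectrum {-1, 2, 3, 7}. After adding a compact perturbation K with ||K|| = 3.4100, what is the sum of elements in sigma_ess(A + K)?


By Weyl's theorem, the essential spectrum is invariant under compact perturbations.
sigma_ess(A + K) = sigma_ess(A) = {-1, 2, 3, 7}
Sum = -1 + 2 + 3 + 7 = 11

11


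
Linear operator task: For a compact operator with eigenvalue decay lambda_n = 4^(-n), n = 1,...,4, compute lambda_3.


The eigenvalue formula gives lambda_3 = 1/4^3
= 1/64
= 0.0156

0.0156


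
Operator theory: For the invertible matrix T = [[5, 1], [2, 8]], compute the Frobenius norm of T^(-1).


det(T) = 5*8 - 1*2 = 38
T^(-1) = (1/38) * [[8, -1], [-2, 5]] = [[0.2105, -0.0263], [-0.0526, 0.1316]]
||T^(-1)||_F^2 = 0.2105^2 + (-0.0263)^2 + (-0.0526)^2 + 0.1316^2 = 0.0651
||T^(-1)||_F = sqrt(0.0651) = 0.2551

0.2551


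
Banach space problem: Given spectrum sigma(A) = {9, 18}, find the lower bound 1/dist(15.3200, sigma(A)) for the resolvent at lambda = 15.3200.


dist(15.3200, {9, 18}) = min(|15.3200 - 9|, |15.3200 - 18|)
= min(6.3200, 2.6800) = 2.6800
Resolvent bound = 1/2.6800 = 0.3731

0.3731


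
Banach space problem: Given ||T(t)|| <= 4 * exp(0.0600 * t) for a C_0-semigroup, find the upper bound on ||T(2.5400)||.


||T(2.5400)|| <= 4 * exp(0.0600 * 2.5400)
= 4 * exp(0.1524)
= 4 * 1.1646
= 4.6585

4.6585


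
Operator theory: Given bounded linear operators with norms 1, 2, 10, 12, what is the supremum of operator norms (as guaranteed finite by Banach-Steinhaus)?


By the Uniform Boundedness Principle, the supremum of norms is finite.
sup_k ||T_k|| = max(1, 2, 10, 12) = 12

12


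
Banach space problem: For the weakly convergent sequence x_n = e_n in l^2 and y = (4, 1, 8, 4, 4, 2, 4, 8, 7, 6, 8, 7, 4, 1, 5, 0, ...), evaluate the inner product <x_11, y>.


x_11 = e_11 is the standard basis vector with 1 in position 11.
<x_11, y> = y_11 = 8
As n -> infinity, <x_n, y> -> 0, confirming weak convergence of (x_n) to 0.

8


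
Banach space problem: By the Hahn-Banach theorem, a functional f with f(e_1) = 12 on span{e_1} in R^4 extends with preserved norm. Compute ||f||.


The norm of f is given by ||f|| = sup_{||x||=1} |f(x)|.
On span{e_1}, ||e_1|| = 1, so ||f|| = |f(e_1)| / ||e_1||
= |12| / 1 = 12.0000

12.0000


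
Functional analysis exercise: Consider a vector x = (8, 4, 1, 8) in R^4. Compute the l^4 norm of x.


The l^4 norm = (sum |x_i|^4)^(1/4)
Sum of 4th powers = 4096 + 256 + 1 + 4096 = 8449
||x||_4 = (8449)^(1/4) = 9.5874

9.5874


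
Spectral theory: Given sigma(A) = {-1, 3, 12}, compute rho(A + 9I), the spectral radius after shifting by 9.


Spectrum of A + 9I = {8, 12, 21}
Spectral radius = max |lambda| over the shifted spectrum
= max(8, 12, 21) = 21

21
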